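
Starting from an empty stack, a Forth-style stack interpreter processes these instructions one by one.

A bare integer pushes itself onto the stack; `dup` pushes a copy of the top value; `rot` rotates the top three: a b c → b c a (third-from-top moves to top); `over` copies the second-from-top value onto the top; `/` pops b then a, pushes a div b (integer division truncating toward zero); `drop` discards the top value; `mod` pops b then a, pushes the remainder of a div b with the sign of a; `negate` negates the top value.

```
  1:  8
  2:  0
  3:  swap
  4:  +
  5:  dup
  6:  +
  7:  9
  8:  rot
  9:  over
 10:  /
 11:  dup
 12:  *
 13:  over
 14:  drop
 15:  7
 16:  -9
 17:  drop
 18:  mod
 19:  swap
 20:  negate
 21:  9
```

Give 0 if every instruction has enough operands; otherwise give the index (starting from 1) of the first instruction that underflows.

8    → 8
0    → 8 0
swap → 0 8
+    → 8
dup  → 8 8
+    → 16
9    → 16 9
rot  — needs 3 operands, stack has 2 → underflow

8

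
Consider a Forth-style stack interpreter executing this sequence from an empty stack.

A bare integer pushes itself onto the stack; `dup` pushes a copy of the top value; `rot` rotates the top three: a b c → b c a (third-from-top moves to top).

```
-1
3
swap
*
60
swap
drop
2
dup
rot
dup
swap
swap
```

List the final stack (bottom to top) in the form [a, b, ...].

-1   → -1
3    → -1 3
swap → 3 -1
*    → -3
60   → -3 60
swap → 60 -3
drop → 60
2    → 60 2
dup  → 60 2 2
rot  → 2 2 60
dup  → 2 2 60 60
swap → 2 2 60 60
swap → 2 2 60 60

[2, 2, 60, 60]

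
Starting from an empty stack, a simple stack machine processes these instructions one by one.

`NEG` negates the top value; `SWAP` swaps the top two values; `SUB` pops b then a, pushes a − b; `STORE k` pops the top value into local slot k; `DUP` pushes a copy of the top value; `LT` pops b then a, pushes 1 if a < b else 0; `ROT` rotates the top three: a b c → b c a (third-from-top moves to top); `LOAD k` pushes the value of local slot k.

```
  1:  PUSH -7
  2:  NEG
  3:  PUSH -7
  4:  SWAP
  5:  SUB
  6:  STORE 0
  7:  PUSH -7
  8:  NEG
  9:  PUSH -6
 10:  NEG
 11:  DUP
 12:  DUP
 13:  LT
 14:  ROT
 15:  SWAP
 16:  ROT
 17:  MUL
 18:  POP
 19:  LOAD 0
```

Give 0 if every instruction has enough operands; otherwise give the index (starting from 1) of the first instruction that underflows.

PUSH -7 -> -7
NEG     -> 7
PUSH -7 -> 7 -7
SWAP    -> -7 7
SUB     -> -14
STORE 0 -> (empty)
PUSH -7 -> -7
NEG     -> 7
PUSH -6 -> 7 -6
NEG     -> 7 6
DUP     -> 7 6 6
DUP     -> 7 6 6 6
LT      -> 7 6 0
ROT     -> 6 0 7
SWAP    -> 6 7 0
ROT     -> 7 0 6
MUL     -> 7 0
POP     -> 7
LOAD 0  -> 7 -14

0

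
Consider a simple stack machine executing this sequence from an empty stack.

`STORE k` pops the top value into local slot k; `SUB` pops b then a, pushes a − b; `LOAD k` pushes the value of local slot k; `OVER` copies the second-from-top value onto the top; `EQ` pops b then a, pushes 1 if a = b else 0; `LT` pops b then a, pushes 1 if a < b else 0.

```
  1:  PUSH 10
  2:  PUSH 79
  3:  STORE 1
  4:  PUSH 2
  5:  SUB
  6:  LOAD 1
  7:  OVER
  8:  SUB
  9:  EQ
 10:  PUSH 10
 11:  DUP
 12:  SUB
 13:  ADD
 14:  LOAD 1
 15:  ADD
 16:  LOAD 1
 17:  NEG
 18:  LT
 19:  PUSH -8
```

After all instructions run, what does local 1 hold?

PUSH 10 : 10
PUSH 79 : 10 79
STORE 1 : 10
PUSH 2  : 10 2
SUB     : 8
LOAD 1  : 8 79
OVER    : 8 79 8
SUB     : 8 71
EQ      : 0
PUSH 10 : 0 10
DUP     : 0 10 10
SUB     : 0 0
ADD     : 0
LOAD 1  : 0 79
ADD     : 79
LOAD 1  : 79 79
NEG     : 79 -79
LT      : 0
PUSH -8 : 0 -8

79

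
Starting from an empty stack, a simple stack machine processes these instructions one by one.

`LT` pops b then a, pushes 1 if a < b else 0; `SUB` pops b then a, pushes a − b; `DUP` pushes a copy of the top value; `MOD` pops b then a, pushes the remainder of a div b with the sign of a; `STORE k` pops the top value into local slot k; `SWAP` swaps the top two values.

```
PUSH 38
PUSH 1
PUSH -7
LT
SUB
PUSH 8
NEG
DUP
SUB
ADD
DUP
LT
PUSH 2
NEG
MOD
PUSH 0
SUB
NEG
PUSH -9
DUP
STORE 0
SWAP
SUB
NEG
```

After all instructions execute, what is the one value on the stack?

PUSH 38 -> [38]
PUSH 1  -> [38, 1]
PUSH -7 -> [38, 1, -7]
LT      -> [38, 0]
SUB     -> [38]
PUSH 8  -> [38, 8]
NEG     -> [38, -8]
DUP     -> [38, -8, -8]
SUB     -> [38, 0]
ADD     -> [38]
DUP     -> [38, 38]
LT      -> [0]
PUSH 2  -> [0, 2]
NEG     -> [0, -2]
MOD     -> [0]
PUSH 0  -> [0, 0]
SUB     -> [0]
NEG     -> [0]
PUSH -9 -> [0, -9]
DUP     -> [0, -9, -9]
STORE 0 -> [0, -9]
SWAP    -> [-9, 0]
SUB     -> [-9]
NEG     -> [9]

9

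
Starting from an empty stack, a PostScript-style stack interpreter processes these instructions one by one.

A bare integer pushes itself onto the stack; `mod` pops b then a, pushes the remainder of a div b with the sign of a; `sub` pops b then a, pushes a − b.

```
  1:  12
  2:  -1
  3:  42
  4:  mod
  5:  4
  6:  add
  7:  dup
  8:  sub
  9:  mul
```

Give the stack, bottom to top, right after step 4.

[12, -1]

12  -> [12]
-1  -> [12, -1]
42  -> [12, -1, 42]
mod -> [12, -1]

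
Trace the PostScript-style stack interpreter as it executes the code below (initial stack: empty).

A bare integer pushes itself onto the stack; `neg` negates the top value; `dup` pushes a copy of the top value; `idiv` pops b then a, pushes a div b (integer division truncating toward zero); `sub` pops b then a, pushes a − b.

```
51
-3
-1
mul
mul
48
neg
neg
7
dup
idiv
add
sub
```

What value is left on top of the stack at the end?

104

51   -> [51]
-3   -> [51, -3]
-1   -> [51, -3, -1]
mul  -> [51, 3]
mul  -> [153]
48   -> [153, 48]
neg  -> [153, -48]
neg  -> [153, 48]
7    -> [153, 48, 7]
dup  -> [153, 48, 7, 7]
idiv -> [153, 48, 1]
add  -> [153, 49]
sub  -> [104]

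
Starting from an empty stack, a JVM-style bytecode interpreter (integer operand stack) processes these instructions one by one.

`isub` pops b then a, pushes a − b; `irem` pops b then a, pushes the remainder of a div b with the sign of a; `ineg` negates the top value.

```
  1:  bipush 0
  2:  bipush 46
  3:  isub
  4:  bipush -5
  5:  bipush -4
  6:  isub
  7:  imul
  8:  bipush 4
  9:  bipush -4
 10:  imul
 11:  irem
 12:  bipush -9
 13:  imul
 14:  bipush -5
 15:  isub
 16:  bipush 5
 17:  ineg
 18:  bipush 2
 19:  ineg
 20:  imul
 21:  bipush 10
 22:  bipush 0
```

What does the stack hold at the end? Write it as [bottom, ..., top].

[-121, 10, 10, 0]

bipush 0  → 0
bipush 46 → 0 46
isub      → -46
bipush -5 → -46 -5
bipush -4 → -46 -5 -4
isub      → -46 -1
imul      → 46
bipush 4  → 46 4
bipush -4 → 46 4 -4
imul      → 46 -16
irem      → 14
bipush -9 → 14 -9
imul      → -126
bipush -5 → -126 -5
isub      → -121
bipush 5  → -121 5
ineg      → -121 -5
bipush 2  → -121 -5 2
ineg      → -121 -5 -2
imul      → -121 10
bipush 10 → -121 10 10
bipush 0  → -121 10 10 0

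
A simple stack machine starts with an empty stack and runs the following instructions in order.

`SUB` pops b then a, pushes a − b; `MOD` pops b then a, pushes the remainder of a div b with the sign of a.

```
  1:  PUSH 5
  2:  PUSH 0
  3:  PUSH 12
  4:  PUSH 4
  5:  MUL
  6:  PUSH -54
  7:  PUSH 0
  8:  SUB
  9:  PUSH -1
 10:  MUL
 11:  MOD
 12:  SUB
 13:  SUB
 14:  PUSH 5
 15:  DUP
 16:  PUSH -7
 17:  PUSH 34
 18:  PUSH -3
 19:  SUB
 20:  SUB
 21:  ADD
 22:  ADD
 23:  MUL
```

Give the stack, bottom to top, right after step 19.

[53, 5, 5, -7, 37]

PUSH 5    [5]
PUSH 0    [5, 0]
PUSH 12   [5, 0, 12]
PUSH 4    [5, 0, 12, 4]
MUL       [5, 0, 48]
PUSH -54  [5, 0, 48, -54]
PUSH 0    [5, 0, 48, -54, 0]
SUB       [5, 0, 48, -54]
PUSH -1   [5, 0, 48, -54, -1]
MUL       [5, 0, 48, 54]
MOD       [5, 0, 48]
SUB       [5, -48]
SUB       [53]
PUSH 5    [53, 5]
DUP       [53, 5, 5]
PUSH -7   [53, 5, 5, -7]
PUSH 34   [53, 5, 5, -7, 34]
PUSH -3   [53, 5, 5, -7, 34, -3]
SUB       [53, 5, 5, -7, 37]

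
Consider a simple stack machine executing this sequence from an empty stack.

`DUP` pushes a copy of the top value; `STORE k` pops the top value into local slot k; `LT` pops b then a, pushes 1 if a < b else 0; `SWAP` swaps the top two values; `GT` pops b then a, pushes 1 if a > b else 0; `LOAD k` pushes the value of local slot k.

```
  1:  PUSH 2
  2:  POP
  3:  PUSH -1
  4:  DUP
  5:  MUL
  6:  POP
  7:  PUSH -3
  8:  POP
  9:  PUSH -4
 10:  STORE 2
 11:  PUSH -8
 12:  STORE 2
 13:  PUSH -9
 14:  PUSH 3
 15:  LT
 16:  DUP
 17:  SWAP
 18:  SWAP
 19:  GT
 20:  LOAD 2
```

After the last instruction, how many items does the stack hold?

PUSH 2  : 2
POP     : (empty)
PUSH -1 : -1
DUP     : -1 -1
MUL     : 1
POP     : (empty)
PUSH -3 : -3
POP     : (empty)
PUSH -4 : -4
STORE 2 : (empty)
PUSH -8 : -8
STORE 2 : (empty)
PUSH -9 : -9
PUSH 3  : -9 3
LT      : 1
DUP     : 1 1
SWAP    : 1 1
SWAP    : 1 1
GT      : 0
LOAD 2  : 0 -8

2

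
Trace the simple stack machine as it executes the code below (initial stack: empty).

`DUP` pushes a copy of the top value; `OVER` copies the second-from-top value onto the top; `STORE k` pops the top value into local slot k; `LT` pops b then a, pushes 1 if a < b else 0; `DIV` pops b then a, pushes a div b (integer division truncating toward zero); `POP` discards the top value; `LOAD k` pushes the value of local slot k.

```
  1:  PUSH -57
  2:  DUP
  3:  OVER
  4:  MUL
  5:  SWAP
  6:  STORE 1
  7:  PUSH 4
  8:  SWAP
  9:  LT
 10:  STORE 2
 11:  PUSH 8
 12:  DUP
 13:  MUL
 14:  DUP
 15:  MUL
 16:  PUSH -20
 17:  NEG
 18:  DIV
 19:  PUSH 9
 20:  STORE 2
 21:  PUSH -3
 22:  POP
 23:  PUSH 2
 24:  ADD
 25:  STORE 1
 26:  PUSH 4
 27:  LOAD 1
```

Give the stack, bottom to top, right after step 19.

PUSH -57  [-57]
DUP       [-57, -57]
OVER      [-57, -57, -57]
MUL       [-57, 3249]
SWAP      [3249, -57]
STORE 1   [3249]
PUSH 4    [3249, 4]
SWAP      [4, 3249]
LT        [1]
STORE 2   []
PUSH 8    [8]
DUP       [8, 8]
MUL       [64]
DUP       [64, 64]
MUL       [4096]
PUSH -20  [4096, -20]
NEG       [4096, 20]
DIV       [204]
PUSH 9    [204, 9]

[204, 9]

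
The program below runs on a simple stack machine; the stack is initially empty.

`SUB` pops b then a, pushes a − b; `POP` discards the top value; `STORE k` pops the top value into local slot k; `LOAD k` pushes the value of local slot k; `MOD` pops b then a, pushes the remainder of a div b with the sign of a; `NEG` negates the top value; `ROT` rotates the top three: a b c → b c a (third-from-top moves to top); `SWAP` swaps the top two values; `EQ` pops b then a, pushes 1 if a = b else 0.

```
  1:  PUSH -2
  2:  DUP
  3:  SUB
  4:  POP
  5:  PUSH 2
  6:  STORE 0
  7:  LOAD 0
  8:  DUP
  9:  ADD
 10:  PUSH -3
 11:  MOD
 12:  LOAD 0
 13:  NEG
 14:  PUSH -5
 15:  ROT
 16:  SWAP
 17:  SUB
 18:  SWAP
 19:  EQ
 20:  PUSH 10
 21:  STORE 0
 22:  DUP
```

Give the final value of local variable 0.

10

PUSH -2 : -2
DUP     : -2 -2
SUB     : 0
POP     : (empty)
PUSH 2  : 2
STORE 0 : (empty)
LOAD 0  : 2
DUP     : 2 2
ADD     : 4
PUSH -3 : 4 -3
MOD     : 1
LOAD 0  : 1 2
NEG     : 1 -2
PUSH -5 : 1 -2 -5
ROT     : -2 -5 1
SWAP    : -2 1 -5
SUB     : -2 6
SWAP    : 6 -2
EQ      : 0
PUSH 10 : 0 10
STORE 0 : 0
DUP     : 0 0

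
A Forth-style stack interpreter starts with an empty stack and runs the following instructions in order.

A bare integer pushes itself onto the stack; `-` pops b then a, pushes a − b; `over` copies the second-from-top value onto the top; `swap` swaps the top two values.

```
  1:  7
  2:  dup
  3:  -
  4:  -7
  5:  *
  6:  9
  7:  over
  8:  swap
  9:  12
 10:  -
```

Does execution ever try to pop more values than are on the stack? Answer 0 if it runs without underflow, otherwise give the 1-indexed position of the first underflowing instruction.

0

7    : [7]
dup  : [7, 7]
-    : [0]
-7   : [0, -7]
*    : [0]
9    : [0, 9]
over : [0, 9, 0]
swap : [0, 0, 9]
12   : [0, 0, 9, 12]
-    : [0, 0, -3]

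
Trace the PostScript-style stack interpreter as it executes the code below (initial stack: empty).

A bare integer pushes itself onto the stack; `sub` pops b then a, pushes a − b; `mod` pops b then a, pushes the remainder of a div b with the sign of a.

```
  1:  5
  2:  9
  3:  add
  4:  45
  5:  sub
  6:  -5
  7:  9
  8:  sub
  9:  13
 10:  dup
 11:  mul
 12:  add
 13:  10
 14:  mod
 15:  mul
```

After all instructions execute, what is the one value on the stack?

-155

5    [5]
9    [5, 9]
add  [14]
45   [14, 45]
sub  [-31]
-5   [-31, -5]
9    [-31, -5, 9]
sub  [-31, -14]
13   [-31, -14, 13]
dup  [-31, -14, 13, 13]
mul  [-31, -14, 169]
add  [-31, 155]
10   [-31, 155, 10]
mod  [-31, 5]
mul  [-155]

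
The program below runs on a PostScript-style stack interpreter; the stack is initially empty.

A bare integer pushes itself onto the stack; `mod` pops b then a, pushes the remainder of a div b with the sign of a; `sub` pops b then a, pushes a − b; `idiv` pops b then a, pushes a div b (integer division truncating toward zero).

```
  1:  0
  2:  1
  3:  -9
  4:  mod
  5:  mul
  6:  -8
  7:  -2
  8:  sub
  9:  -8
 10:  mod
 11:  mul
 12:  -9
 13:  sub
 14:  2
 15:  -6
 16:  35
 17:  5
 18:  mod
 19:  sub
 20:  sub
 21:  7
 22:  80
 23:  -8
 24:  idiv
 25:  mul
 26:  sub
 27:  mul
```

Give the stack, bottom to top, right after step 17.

[9, 2, -6, 35, 5]

0    [0]
1    [0, 1]
-9   [0, 1, -9]
mod  [0, 1]
mul  [0]
-8   [0, -8]
-2   [0, -8, -2]
sub  [0, -6]
-8   [0, -6, -8]
mod  [0, -6]
mul  [0]
-9   [0, -9]
sub  [9]
2    [9, 2]
-6   [9, 2, -6]
35   [9, 2, -6, 35]
5    [9, 2, -6, 35, 5]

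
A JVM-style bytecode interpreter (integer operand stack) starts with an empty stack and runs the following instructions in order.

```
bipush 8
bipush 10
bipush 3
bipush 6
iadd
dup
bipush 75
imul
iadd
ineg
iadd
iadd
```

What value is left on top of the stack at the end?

bipush 8  -> 8
bipush 10 -> 8 10
bipush 3  -> 8 10 3
bipush 6  -> 8 10 3 6
iadd      -> 8 10 9
dup       -> 8 10 9 9
bipush 75 -> 8 10 9 9 75
imul      -> 8 10 9 675
iadd      -> 8 10 684
ineg      -> 8 10 -684
iadd      -> 8 -674
iadd      -> -666

-666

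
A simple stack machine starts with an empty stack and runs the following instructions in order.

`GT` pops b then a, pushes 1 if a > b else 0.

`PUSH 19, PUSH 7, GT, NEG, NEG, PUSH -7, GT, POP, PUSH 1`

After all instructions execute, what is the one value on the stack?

1

PUSH 19 : [19]
PUSH 7  : [19, 7]
GT      : [1]
NEG     : [-1]
NEG     : [1]
PUSH -7 : [1, -7]
GT      : [1]
POP     : []
PUSH 1  : [1]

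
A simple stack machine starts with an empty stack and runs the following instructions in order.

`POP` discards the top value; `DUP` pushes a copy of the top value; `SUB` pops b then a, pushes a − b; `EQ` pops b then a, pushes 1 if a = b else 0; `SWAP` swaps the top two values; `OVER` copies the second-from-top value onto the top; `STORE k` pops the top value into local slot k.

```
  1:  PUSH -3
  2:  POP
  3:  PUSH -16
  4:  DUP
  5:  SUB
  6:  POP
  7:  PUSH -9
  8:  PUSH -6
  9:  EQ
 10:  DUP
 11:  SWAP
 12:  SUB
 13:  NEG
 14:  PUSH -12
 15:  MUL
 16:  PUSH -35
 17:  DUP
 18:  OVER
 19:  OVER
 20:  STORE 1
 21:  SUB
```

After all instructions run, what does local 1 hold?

-35

PUSH -3   [-3]
POP       []
PUSH -16  [-16]
DUP       [-16, -16]
SUB       [0]
POP       []
PUSH -9   [-9]
PUSH -6   [-9, -6]
EQ        [0]
DUP       [0, 0]
SWAP      [0, 0]
SUB       [0]
NEG       [0]
PUSH -12  [0, -12]
MUL       [0]
PUSH -35  [0, -35]
DUP       [0, -35, -35]
OVER      [0, -35, -35, -35]
OVER      [0, -35, -35, -35, -35]
STORE 1   [0, -35, -35, -35]
SUB       [0, -35, 0]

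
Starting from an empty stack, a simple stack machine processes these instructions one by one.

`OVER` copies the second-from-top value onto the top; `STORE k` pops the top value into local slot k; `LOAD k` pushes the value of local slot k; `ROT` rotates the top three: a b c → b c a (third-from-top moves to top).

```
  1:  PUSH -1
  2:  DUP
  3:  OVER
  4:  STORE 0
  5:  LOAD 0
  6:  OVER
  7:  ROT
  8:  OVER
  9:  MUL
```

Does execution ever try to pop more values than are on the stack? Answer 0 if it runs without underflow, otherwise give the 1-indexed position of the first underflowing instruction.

PUSH -1  -1
DUP      -1 -1
OVER     -1 -1 -1
STORE 0  -1 -1
LOAD 0   -1 -1 -1
OVER     -1 -1 -1 -1
ROT      -1 -1 -1 -1
OVER     -1 -1 -1 -1 -1
MUL      -1 -1 -1 1

0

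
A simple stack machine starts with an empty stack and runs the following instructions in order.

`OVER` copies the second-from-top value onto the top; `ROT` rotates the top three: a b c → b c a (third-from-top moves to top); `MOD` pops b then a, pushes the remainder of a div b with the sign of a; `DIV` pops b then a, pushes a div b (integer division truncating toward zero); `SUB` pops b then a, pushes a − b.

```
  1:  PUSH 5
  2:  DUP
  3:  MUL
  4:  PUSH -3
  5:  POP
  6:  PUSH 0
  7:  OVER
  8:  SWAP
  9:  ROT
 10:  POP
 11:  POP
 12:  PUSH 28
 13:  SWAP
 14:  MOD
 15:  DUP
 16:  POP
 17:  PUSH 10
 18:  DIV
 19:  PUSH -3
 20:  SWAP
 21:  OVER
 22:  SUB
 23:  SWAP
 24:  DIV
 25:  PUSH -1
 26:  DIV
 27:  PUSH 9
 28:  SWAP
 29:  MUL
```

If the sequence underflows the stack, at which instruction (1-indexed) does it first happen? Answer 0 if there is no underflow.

PUSH 5   [5]
DUP      [5, 5]
MUL      [25]
PUSH -3  [25, -3]
POP      [25]
PUSH 0   [25, 0]
OVER     [25, 0, 25]
SWAP     [25, 25, 0]
ROT      [25, 0, 25]
POP      [25, 0]
POP      [25]
PUSH 28  [25, 28]
SWAP     [28, 25]
MOD      [3]
DUP      [3, 3]
POP      [3]
PUSH 10  [3, 10]
DIV      [0]
PUSH -3  [0, -3]
SWAP     [-3, 0]
OVER     [-3, 0, -3]
SUB      [-3, 3]
SWAP     [3, -3]
DIV      [-1]
PUSH -1  [-1, -1]
DIV      [1]
PUSH 9   [1, 9]
SWAP     [9, 1]
MUL      [9]

0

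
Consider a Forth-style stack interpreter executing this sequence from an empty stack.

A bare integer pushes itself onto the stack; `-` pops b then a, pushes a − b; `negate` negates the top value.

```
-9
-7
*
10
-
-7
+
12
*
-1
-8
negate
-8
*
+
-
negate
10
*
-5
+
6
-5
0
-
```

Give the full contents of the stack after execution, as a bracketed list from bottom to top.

-9     -> -9
-7     -> -9 -7
*      -> 63
10     -> 63 10
-      -> 53
-7     -> 53 -7
+      -> 46
12     -> 46 12
*      -> 552
-1     -> 552 -1
-8     -> 552 -1 -8
negate -> 552 -1 8
-8     -> 552 -1 8 -8
*      -> 552 -1 -64
+      -> 552 -65
-      -> 617
negate -> -617
10     -> -617 10
*      -> -6170
-5     -> -6170 -5
+      -> -6175
6      -> -6175 6
-5     -> -6175 6 -5
0      -> -6175 6 -5 0
-      -> -6175 6 -5

[-6175, 6, -5]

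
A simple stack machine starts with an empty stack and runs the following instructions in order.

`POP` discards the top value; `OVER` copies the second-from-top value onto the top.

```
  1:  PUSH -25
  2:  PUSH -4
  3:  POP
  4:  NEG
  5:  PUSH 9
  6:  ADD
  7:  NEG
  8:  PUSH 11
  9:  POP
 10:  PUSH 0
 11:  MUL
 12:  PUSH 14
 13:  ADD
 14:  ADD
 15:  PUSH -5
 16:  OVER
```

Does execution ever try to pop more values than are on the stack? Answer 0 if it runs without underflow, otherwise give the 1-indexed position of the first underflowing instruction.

14

PUSH -25 → -25
PUSH -4  → -25 -4
POP      → -25
NEG      → 25
PUSH 9   → 25 9
ADD      → 34
NEG      → -34
PUSH 11  → -34 11
POP      → -34
PUSH 0   → -34 0
MUL      → 0
PUSH 14  → 0 14
ADD      → 14
ADD  — needs 2 operands, stack has 1 → underflow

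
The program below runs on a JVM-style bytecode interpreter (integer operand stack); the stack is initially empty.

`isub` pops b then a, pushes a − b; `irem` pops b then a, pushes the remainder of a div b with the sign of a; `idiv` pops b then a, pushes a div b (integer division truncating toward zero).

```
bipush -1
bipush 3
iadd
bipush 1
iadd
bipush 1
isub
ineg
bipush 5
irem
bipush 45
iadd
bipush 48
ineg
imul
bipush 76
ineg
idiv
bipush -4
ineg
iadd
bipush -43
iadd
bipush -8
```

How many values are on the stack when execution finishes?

bipush -1  : [-1]
bipush 3   : [-1, 3]
iadd       : [2]
bipush 1   : [2, 1]
iadd       : [3]
bipush 1   : [3, 1]
isub       : [2]
ineg       : [-2]
bipush 5   : [-2, 5]
irem       : [-2]
bipush 45  : [-2, 45]
iadd       : [43]
bipush 48  : [43, 48]
ineg       : [43, -48]
imul       : [-2064]
bipush 76  : [-2064, 76]
ineg       : [-2064, -76]
idiv       : [27]
bipush -4  : [27, -4]
ineg       : [27, 4]
iadd       : [31]
bipush -43 : [31, -43]
iadd       : [-12]
bipush -8  : [-12, -8]

2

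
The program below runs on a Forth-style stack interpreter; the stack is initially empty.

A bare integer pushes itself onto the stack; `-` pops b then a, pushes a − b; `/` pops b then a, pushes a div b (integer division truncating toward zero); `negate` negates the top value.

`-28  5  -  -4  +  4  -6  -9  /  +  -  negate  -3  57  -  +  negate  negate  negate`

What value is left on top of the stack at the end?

19

-28     -28
5       -28 5
-       -33
-4      -33 -4
+       -37
4       -37 4
-6      -37 4 -6
-9      -37 4 -6 -9
/       -37 4 0
+       -37 4
-       -41
negate  41
-3      41 -3
57      41 -3 57
-       41 -60
+       -19
negate  19
negate  -19
negate  19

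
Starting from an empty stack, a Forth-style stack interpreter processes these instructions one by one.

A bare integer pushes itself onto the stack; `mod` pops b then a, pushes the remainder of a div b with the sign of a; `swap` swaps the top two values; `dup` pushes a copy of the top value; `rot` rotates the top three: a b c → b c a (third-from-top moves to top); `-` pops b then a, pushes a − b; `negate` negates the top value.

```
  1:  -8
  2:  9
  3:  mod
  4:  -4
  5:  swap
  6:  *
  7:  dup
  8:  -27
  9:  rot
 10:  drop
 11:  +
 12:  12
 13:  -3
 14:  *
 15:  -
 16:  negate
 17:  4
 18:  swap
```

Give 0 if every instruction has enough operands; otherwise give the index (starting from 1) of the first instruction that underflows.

-8      [-8]
9       [-8, 9]
mod     [-8]
-4      [-8, -4]
swap    [-4, -8]
*       [32]
dup     [32, 32]
-27     [32, 32, -27]
rot     [32, -27, 32]
drop    [32, -27]
+       [5]
12      [5, 12]
-3      [5, 12, -3]
*       [5, -36]
-       [41]
negate  [-41]
4       [-41, 4]
swap    [4, -41]

0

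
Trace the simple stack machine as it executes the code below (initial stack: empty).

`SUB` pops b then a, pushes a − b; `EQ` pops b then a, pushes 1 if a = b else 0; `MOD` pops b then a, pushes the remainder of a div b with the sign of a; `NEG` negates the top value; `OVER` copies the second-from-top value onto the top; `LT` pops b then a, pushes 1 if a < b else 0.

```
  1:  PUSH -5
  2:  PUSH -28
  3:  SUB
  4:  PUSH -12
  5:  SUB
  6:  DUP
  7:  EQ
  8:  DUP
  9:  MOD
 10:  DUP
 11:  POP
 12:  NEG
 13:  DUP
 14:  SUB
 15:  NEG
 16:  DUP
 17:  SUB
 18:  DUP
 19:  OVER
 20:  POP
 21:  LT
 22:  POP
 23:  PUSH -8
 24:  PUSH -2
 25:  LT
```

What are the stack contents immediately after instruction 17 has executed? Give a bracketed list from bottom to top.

PUSH -5  → [-5]
PUSH -28 → [-5, -28]
SUB      → [23]
PUSH -12 → [23, -12]
SUB      → [35]
DUP      → [35, 35]
EQ       → [1]
DUP      → [1, 1]
MOD      → [0]
DUP      → [0, 0]
POP      → [0]
NEG      → [0]
DUP      → [0, 0]
SUB      → [0]
NEG      → [0]
DUP      → [0, 0]
SUB      → [0]

[0]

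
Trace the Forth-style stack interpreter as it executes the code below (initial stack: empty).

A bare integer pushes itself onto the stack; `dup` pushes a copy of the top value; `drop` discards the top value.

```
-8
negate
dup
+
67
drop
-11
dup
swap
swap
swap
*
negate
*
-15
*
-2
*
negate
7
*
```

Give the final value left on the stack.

-8     -> [-8]
negate -> [8]
dup    -> [8, 8]
+      -> [16]
67     -> [16, 67]
drop   -> [16]
-11    -> [16, -11]
dup    -> [16, -11, -11]
swap   -> [16, -11, -11]
swap   -> [16, -11, -11]
swap   -> [16, -11, -11]
*      -> [16, 121]
negate -> [16, -121]
*      -> [-1936]
-15    -> [-1936, -15]
*      -> [29040]
-2     -> [29040, -2]
*      -> [-58080]
negate -> [58080]
7      -> [58080, 7]
*      -> [406560]

406560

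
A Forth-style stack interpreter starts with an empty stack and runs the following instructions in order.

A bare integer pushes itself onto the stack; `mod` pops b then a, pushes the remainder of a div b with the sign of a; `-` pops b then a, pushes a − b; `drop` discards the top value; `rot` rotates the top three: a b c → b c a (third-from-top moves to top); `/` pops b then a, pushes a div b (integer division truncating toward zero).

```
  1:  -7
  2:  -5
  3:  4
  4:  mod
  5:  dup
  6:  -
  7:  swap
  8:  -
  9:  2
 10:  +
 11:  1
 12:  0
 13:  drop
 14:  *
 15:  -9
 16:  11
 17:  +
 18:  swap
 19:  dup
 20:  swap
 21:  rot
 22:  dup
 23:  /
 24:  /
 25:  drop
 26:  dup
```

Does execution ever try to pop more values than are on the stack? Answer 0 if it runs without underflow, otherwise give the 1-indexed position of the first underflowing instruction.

-7   → [-7]
-5   → [-7, -5]
4    → [-7, -5, 4]
mod  → [-7, -1]
dup  → [-7, -1, -1]
-    → [-7, 0]
swap → [0, -7]
-    → [7]
2    → [7, 2]
+    → [9]
1    → [9, 1]
0    → [9, 1, 0]
drop → [9, 1]
*    → [9]
-9   → [9, -9]
11   → [9, -9, 11]
+    → [9, 2]
swap → [2, 9]
dup  → [2, 9, 9]
swap → [2, 9, 9]
rot  → [9, 9, 2]
dup  → [9, 9, 2, 2]
/    → [9, 9, 1]
/    → [9, 9]
drop → [9]
dup  → [9, 9]

0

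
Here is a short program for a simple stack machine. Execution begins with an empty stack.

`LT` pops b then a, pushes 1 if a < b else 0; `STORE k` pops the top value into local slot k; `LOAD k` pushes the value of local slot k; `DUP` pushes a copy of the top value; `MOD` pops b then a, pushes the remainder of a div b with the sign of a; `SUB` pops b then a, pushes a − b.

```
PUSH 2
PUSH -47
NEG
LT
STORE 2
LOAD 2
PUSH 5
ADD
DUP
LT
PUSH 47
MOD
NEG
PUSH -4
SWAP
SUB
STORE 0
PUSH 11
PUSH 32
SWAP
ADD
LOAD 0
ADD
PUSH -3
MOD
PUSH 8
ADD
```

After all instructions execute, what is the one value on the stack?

PUSH 2   -> [2]
PUSH -47 -> [2, -47]
NEG      -> [2, 47]
LT       -> [1]
STORE 2  -> []
LOAD 2   -> [1]
PUSH 5   -> [1, 5]
ADD      -> [6]
DUP      -> [6, 6]
LT       -> [0]
PUSH 47  -> [0, 47]
MOD      -> [0]
NEG      -> [0]
PUSH -4  -> [0, -4]
SWAP     -> [-4, 0]
SUB      -> [-4]
STORE 0  -> []
PUSH 11  -> [11]
PUSH 32  -> [11, 32]
SWAP     -> [32, 11]
ADD      -> [43]
LOAD 0   -> [43, -4]
ADD      -> [39]
PUSH -3  -> [39, -3]
MOD      -> [0]
PUSH 8   -> [0, 8]
ADD      -> [8]

8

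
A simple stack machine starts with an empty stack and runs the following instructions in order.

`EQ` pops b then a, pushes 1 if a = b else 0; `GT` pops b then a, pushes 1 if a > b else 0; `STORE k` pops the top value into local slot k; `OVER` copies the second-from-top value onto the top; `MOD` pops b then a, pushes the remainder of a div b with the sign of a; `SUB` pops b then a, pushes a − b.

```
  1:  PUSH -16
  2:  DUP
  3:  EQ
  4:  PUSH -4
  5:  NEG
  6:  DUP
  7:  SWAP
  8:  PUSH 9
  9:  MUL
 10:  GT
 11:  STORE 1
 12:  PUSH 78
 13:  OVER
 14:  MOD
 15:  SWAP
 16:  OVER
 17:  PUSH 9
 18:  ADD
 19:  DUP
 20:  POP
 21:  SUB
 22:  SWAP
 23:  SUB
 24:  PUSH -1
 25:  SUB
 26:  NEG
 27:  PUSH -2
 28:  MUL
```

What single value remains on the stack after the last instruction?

PUSH -16 -> [-16]
DUP      -> [-16, -16]
EQ       -> [1]
PUSH -4  -> [1, -4]
NEG      -> [1, 4]
DUP      -> [1, 4, 4]
SWAP     -> [1, 4, 4]
PUSH 9   -> [1, 4, 4, 9]
MUL      -> [1, 4, 36]
GT       -> [1, 0]
STORE 1  -> [1]
PUSH 78  -> [1, 78]
OVER     -> [1, 78, 1]
MOD      -> [1, 0]
SWAP     -> [0, 1]
OVER     -> [0, 1, 0]
PUSH 9   -> [0, 1, 0, 9]
ADD      -> [0, 1, 9]
DUP      -> [0, 1, 9, 9]
POP      -> [0, 1, 9]
SUB      -> [0, -8]
SWAP     -> [-8, 0]
SUB      -> [-8]
PUSH -1  -> [-8, -1]
SUB      -> [-7]
NEG      -> [7]
PUSH -2  -> [7, -2]
MUL      -> [-14]

-14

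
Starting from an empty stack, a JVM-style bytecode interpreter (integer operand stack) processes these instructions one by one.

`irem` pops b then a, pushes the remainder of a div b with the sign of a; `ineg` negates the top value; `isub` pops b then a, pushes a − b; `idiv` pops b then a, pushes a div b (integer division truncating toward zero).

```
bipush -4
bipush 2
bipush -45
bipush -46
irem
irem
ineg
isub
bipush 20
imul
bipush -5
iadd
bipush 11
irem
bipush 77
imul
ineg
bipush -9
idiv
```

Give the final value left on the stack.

-8

bipush -4  : -4
bipush 2   : -4 2
bipush -45 : -4 2 -45
bipush -46 : -4 2 -45 -46
irem       : -4 2 -45
irem       : -4 2
ineg       : -4 -2
isub       : -2
bipush 20  : -2 20
imul       : -40
bipush -5  : -40 -5
iadd       : -45
bipush 11  : -45 11
irem       : -1
bipush 77  : -1 77
imul       : -77
ineg       : 77
bipush -9  : 77 -9
idiv       : -8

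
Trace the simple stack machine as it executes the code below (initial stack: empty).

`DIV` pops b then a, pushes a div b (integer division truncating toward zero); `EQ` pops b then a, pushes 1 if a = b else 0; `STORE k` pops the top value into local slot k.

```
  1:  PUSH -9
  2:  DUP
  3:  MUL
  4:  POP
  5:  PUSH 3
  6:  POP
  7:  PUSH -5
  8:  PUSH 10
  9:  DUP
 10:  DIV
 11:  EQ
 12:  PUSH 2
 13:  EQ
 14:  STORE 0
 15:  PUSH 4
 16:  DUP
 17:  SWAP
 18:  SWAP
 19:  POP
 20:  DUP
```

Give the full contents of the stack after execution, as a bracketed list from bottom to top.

PUSH -9 -> -9
DUP     -> -9 -9
MUL     -> 81
POP     -> (empty)
PUSH 3  -> 3
POP     -> (empty)
PUSH -5 -> -5
PUSH 10 -> -5 10
DUP     -> -5 10 10
DIV     -> -5 1
EQ      -> 0
PUSH 2  -> 0 2
EQ      -> 0
STORE 0 -> (empty)
PUSH 4  -> 4
DUP     -> 4 4
SWAP    -> 4 4
SWAP    -> 4 4
POP     -> 4
DUP     -> 4 4

[4, 4]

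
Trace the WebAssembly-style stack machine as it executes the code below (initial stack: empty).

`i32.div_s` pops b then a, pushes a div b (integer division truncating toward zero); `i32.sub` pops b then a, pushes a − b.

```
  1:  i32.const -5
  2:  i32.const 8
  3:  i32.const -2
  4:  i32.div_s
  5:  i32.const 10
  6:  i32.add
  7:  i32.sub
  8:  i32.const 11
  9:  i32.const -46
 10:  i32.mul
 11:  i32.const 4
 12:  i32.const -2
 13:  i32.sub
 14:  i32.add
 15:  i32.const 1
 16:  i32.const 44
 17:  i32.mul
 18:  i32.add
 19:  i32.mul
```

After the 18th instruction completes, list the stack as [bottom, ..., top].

[-11, -456]

i32.const -5  → -5
i32.const 8   → -5 8
i32.const -2  → -5 8 -2
i32.div_s     → -5 -4
i32.const 10  → -5 -4 10
i32.add       → -5 6
i32.sub       → -11
i32.const 11  → -11 11
i32.const -46 → -11 11 -46
i32.mul       → -11 -506
i32.const 4   → -11 -506 4
i32.const -2  → -11 -506 4 -2
i32.sub       → -11 -506 6
i32.add       → -11 -500
i32.const 1   → -11 -500 1
i32.const 44  → -11 -500 1 44
i32.mul       → -11 -500 44
i32.add       → -11 -456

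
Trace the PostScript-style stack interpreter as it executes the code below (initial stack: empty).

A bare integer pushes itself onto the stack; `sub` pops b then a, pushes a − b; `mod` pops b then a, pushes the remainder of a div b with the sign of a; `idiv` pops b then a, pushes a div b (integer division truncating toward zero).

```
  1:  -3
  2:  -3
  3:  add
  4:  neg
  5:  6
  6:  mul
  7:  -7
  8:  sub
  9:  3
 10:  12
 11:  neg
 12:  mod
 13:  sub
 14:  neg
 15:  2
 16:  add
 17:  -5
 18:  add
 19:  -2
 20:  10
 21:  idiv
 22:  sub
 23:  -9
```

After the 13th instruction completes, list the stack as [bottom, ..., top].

[40]

-3  → [-3]
-3  → [-3, -3]
add → [-6]
neg → [6]
6   → [6, 6]
mul → [36]
-7  → [36, -7]
sub → [43]
3   → [43, 3]
12  → [43, 3, 12]
neg → [43, 3, -12]
mod → [43, 3]
sub → [40]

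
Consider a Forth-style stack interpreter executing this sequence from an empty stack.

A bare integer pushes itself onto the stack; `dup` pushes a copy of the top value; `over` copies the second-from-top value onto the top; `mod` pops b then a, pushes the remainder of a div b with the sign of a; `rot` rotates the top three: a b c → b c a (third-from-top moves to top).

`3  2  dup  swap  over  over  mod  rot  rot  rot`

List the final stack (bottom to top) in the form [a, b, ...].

[3, 2, 2, 0]

3    -> 3
2    -> 3 2
dup  -> 3 2 2
swap -> 3 2 2
over -> 3 2 2 2
over -> 3 2 2 2 2
mod  -> 3 2 2 0
rot  -> 3 2 0 2
rot  -> 3 0 2 2
rot  -> 3 2 2 0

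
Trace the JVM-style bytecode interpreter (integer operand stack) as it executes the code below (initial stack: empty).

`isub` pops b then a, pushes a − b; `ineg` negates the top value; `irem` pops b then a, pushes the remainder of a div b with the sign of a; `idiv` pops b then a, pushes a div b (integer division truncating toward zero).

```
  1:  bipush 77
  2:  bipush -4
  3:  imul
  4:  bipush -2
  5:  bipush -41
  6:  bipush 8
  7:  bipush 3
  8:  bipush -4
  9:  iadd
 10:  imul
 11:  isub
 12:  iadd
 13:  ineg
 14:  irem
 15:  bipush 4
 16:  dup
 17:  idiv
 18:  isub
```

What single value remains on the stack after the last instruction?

bipush 77  -> 77
bipush -4  -> 77 -4
imul       -> -308
bipush -2  -> -308 -2
bipush -41 -> -308 -2 -41
bipush 8   -> -308 -2 -41 8
bipush 3   -> -308 -2 -41 8 3
bipush -4  -> -308 -2 -41 8 3 -4
iadd       -> -308 -2 -41 8 -1
imul       -> -308 -2 -41 -8
isub       -> -308 -2 -33
iadd       -> -308 -35
ineg       -> -308 35
irem       -> -28
bipush 4   -> -28 4
dup        -> -28 4 4
idiv       -> -28 1
isub       -> -29

-29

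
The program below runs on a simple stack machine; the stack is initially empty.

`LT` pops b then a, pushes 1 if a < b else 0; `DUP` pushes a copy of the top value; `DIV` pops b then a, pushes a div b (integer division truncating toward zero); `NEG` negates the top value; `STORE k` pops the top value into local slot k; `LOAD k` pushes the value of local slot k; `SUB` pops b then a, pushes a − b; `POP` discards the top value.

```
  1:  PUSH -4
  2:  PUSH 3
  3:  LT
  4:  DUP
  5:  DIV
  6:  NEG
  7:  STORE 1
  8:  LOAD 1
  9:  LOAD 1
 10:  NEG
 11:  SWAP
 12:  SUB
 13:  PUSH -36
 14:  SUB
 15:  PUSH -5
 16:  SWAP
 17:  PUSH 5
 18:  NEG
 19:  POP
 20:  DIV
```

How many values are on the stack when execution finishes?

PUSH -4  -> -4
PUSH 3   -> -4 3
LT       -> 1
DUP      -> 1 1
DIV      -> 1
NEG      -> -1
STORE 1  -> (empty)
LOAD 1   -> -1
LOAD 1   -> -1 -1
NEG      -> -1 1
SWAP     -> 1 -1
SUB      -> 2
PUSH -36 -> 2 -36
SUB      -> 38
PUSH -5  -> 38 -5
SWAP     -> -5 38
PUSH 5   -> -5 38 5
NEG      -> -5 38 -5
POP      -> -5 38
DIV      -> 0

1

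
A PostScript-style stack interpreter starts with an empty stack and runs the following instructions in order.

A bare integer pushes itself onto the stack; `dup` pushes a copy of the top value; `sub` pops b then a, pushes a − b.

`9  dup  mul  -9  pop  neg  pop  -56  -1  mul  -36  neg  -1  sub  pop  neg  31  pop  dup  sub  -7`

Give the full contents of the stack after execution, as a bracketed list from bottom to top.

9   : 9
dup : 9 9
mul : 81
-9  : 81 -9
pop : 81
neg : -81
pop : (empty)
-56 : -56
-1  : -56 -1
mul : 56
-36 : 56 -36
neg : 56 36
-1  : 56 36 -1
sub : 56 37
pop : 56
neg : -56
31  : -56 31
pop : -56
dup : -56 -56
sub : 0
-7  : 0 -7

[0, -7]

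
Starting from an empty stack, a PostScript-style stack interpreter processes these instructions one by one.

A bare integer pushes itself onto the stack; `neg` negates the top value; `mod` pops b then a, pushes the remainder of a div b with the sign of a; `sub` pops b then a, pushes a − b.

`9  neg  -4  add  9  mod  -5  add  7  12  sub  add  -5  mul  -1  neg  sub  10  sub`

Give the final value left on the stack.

9   -> 9
neg -> -9
-4  -> -9 -4
add -> -13
9   -> -13 9
mod -> -4
-5  -> -4 -5
add -> -9
7   -> -9 7
12  -> -9 7 12
sub -> -9 -5
add -> -14
-5  -> -14 -5
mul -> 70
-1  -> 70 -1
neg -> 70 1
sub -> 69
10  -> 69 10
sub -> 59

59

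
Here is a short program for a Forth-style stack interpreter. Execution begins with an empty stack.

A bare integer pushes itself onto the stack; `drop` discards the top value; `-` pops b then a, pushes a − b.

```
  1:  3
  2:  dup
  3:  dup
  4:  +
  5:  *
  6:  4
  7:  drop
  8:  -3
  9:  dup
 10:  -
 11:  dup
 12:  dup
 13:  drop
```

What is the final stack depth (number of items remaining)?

3    : 3
dup  : 3 3
dup  : 3 3 3
+    : 3 6
*    : 18
4    : 18 4
drop : 18
-3   : 18 -3
dup  : 18 -3 -3
-    : 18 0
dup  : 18 0 0
dup  : 18 0 0 0
drop : 18 0 0

3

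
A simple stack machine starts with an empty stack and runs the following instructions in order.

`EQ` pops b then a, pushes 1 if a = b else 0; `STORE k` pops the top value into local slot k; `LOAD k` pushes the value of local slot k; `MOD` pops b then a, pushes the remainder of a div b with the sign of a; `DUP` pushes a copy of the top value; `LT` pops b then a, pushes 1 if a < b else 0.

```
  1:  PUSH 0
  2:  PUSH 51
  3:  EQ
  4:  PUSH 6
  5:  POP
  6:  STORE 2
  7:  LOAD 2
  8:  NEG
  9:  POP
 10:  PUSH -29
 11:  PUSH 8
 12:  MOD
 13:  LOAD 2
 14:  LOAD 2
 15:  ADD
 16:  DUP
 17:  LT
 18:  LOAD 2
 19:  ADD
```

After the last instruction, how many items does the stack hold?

2

PUSH 0   → [0]
PUSH 51  → [0, 51]
EQ       → [0]
PUSH 6   → [0, 6]
POP      → [0]
STORE 2  → []
LOAD 2   → [0]
NEG      → [0]
POP      → []
PUSH -29 → [-29]
PUSH 8   → [-29, 8]
MOD      → [-5]
LOAD 2   → [-5, 0]
LOAD 2   → [-5, 0, 0]
ADD      → [-5, 0]
DUP      → [-5, 0, 0]
LT       → [-5, 0]
LOAD 2   → [-5, 0, 0]
ADD      → [-5, 0]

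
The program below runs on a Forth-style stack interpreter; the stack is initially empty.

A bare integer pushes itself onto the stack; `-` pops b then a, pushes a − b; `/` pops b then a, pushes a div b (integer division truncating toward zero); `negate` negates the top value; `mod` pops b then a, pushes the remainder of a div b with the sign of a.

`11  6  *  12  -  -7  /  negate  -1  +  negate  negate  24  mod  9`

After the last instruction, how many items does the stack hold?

11      11
6       11 6
*       66
12      66 12
-       54
-7      54 -7
/       -7
negate  7
-1      7 -1
+       6
negate  -6
negate  6
24      6 24
mod     6
9       6 9

2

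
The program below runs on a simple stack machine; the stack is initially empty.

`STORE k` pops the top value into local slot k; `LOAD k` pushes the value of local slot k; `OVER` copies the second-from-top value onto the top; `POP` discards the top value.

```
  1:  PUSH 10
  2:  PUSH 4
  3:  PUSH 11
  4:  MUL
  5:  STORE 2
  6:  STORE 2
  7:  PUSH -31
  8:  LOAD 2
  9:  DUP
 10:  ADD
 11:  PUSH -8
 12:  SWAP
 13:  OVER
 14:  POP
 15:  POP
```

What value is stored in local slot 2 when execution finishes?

10

PUSH 10   [10]
PUSH 4    [10, 4]
PUSH 11   [10, 4, 11]
MUL       [10, 44]
STORE 2   [10]
STORE 2   []
PUSH -31  [-31]
LOAD 2    [-31, 10]
DUP       [-31, 10, 10]
ADD       [-31, 20]
PUSH -8   [-31, 20, -8]
SWAP      [-31, -8, 20]
OVER      [-31, -8, 20, -8]
POP       [-31, -8, 20]
POP       [-31, -8]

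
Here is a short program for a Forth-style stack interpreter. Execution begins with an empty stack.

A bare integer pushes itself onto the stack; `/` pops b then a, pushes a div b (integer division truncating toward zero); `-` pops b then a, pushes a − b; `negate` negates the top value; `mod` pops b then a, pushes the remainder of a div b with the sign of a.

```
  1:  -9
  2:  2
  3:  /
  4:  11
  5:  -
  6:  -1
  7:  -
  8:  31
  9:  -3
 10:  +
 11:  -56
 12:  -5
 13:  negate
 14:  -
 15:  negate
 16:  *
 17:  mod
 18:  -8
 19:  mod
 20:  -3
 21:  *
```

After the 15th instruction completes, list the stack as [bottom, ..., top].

[-14, 28, 61]

-9     → [-9]
2      → [-9, 2]
/      → [-4]
11     → [-4, 11]
-      → [-15]
-1     → [-15, -1]
-      → [-14]
31     → [-14, 31]
-3     → [-14, 31, -3]
+      → [-14, 28]
-56    → [-14, 28, -56]
-5     → [-14, 28, -56, -5]
negate → [-14, 28, -56, 5]
-      → [-14, 28, -61]
negate → [-14, 28, 61]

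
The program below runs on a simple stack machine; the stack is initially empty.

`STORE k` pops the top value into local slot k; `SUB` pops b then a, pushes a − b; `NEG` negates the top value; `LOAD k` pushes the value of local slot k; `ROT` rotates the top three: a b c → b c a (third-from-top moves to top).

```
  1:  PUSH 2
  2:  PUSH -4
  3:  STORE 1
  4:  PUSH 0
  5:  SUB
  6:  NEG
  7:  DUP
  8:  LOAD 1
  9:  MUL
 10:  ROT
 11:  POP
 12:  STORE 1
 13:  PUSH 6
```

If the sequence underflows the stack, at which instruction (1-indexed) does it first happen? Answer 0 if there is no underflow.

PUSH 2  -> [2]
PUSH -4 -> [2, -4]
STORE 1 -> [2]
PUSH 0  -> [2, 0]
SUB     -> [2]
NEG     -> [-2]
DUP     -> [-2, -2]
LOAD 1  -> [-2, -2, -4]
MUL     -> [-2, 8]
ROT  — needs 3 operands, stack has 2 → underflow

10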